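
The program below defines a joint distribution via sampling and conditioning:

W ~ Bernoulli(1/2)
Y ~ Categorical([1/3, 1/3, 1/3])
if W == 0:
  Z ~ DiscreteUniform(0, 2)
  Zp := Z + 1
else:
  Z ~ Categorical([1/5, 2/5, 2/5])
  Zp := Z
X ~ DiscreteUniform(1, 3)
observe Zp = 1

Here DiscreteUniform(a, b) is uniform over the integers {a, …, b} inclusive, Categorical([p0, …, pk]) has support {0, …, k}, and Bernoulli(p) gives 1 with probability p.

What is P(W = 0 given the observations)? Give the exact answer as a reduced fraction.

Enumerate traces; 18 have nonzero weight after conditioning:
  (W=0, Y=0, Z=0, X=1) weight 1/54
  (W=0, Y=0, Z=0, X=2) weight 1/54
  (W=0, Y=0, Z=0, X=3) weight 1/54
  (W=0, Y=1, Z=0, X=1) weight 1/54
  (W=0, Y=1, Z=0, X=2) weight 1/54
  (W=0, Y=1, Z=0, X=3) weight 1/54
  (W=0, Y=2, Z=0, X=1) weight 1/54
  (W=0, Y=2, Z=0, X=2) weight 1/54
  (W=1, Y=0, Z=1, X=1) weight 1/45
  … 9 more
Group by W:
  weight(W=0) = 1/6
  weight(W=1) = 1/5
Total weight = 1/6 + 1/5 = 11/30
P(W=0 | obs) = 1/6 / 11/30 = 5/11
P(W=1 | obs) = 1/5 / 11/30 = 6/11

P(W = 0 | obs) = 5/11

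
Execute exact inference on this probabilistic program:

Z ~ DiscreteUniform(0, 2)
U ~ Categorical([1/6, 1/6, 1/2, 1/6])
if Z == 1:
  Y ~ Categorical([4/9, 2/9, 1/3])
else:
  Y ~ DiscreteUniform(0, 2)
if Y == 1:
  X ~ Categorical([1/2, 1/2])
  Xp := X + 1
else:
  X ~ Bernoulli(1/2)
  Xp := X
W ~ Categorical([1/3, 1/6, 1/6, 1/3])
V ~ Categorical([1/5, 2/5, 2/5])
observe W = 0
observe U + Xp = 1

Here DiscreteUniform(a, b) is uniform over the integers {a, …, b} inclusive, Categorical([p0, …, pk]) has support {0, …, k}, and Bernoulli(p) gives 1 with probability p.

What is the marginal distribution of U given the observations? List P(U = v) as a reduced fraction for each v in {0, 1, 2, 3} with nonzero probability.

P(U=0) = 27/46, P(U=1) = 19/46

Enumerate traces; 45 have nonzero weight after conditioning:
  (Z=0, U=0, Y=0, X=1, W=0, V=0) weight 1/1620
  (Z=0, U=0, Y=0, X=1, W=0, V=1) weight 1/810
  (Z=0, U=0, Y=0, X=1, W=0, V=2) weight 1/810
  (Z=0, U=0, Y=1, X=0, W=0, V=0) weight 1/1620
  (Z=0, U=0, Y=1, X=0, W=0, V=1) weight 1/810
  (Z=0, U=0, Y=1, X=0, W=0, V=2) weight 1/810
  (Z=0, U=0, Y=2, X=1, W=0, V=0) weight 1/1620
  (Z=0, U=0, Y=2, X=1, W=0, V=1) weight 1/810
  (Z=0, U=1, Y=0, X=0, W=0, V=0) weight 1/1620
  … 36 more
Group by U:
  weight(U=0) = 1/36
  weight(U=1) = 19/972
Total weight = 1/36 + 19/972 = 23/486
P(U=0 | obs) = 1/36 / 23/486 = 27/46
P(U=1 | obs) = 19/972 / 23/486 = 19/46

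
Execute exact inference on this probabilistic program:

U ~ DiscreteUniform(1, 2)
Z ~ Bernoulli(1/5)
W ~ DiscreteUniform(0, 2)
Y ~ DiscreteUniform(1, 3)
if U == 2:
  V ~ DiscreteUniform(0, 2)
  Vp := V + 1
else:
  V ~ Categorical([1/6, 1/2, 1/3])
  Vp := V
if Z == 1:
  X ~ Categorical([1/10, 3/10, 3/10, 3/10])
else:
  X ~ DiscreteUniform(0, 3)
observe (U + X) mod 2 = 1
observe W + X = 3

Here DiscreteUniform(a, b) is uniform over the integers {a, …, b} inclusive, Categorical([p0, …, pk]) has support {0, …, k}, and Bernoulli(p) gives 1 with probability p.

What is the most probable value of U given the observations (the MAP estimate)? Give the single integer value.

argmax_v P(U = v | obs) = 2

Enumerate traces; 54 have nonzero weight after conditioning:
  (U=1, Z=0, W=1, Y=1, V=0, X=2) weight 1/540
  (U=1, Z=0, W=1, Y=1, V=1, X=2) weight 1/180
  (U=1, Z=0, W=1, Y=1, V=2, X=2) weight 1/270
  (U=1, Z=0, W=1, Y=2, V=0, X=2) weight 1/540
  (U=1, Z=0, W=1, Y=2, V=1, X=2) weight 1/180
  (U=1, Z=0, W=1, Y=2, V=2, X=2) weight 1/270
  (U=1, Z=0, W=1, Y=3, V=0, X=2) weight 1/540
  (U=1, Z=0, W=1, Y=3, V=1, X=2) weight 1/180
  (U=2, Z=0, W=0, Y=1, V=0, X=3) weight 1/270
  … 45 more
Group by U:
  weight(U=1) = 13/300
  weight(U=2) = 13/150
Total weight = 13/300 + 13/150 = 13/100
P(U=1 | obs) = 13/300 / 13/100 = 1/3
P(U=2 | obs) = 13/150 / 13/100 = 2/3
argmax = 2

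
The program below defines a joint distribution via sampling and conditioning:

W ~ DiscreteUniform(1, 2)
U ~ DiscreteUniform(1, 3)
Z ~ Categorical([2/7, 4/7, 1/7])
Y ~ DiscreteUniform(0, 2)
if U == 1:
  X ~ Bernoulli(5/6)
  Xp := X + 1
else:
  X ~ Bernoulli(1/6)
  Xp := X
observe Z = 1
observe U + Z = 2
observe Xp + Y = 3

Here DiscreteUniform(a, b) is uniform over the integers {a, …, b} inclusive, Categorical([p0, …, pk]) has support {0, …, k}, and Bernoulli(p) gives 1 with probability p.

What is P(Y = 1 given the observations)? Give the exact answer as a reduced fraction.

Enumerate traces; 4 have nonzero weight after conditioning:
  (W=1, U=1, Z=1, Y=1, X=1) weight 5/189
  (W=1, U=1, Z=1, Y=2, X=0) weight 1/189
  (W=2, U=1, Z=1, Y=1, X=1) weight 5/189
  (W=2, U=1, Z=1, Y=2, X=0) weight 1/189
Group by Y:
  weight(Y=1) = 10/189
  weight(Y=2) = 2/189
Total weight = 10/189 + 2/189 = 4/63
P(Y=1 | obs) = 10/189 / 4/63 = 5/6
P(Y=2 | obs) = 2/189 / 4/63 = 1/6

P(Y = 1 | obs) = 5/6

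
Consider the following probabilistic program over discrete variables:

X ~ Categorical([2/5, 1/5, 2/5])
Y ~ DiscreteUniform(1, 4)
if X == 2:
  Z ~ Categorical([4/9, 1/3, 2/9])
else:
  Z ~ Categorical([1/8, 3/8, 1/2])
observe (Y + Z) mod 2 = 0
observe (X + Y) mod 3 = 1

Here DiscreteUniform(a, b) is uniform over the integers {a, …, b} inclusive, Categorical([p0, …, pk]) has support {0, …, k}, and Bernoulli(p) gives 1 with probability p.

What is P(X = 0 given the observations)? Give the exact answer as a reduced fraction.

Enumerate traces; 6 have nonzero weight after conditioning:
  (X=0, Y=1, Z=1) weight 3/80
  (X=0, Y=4, Z=0) weight 1/80
  (X=0, Y=4, Z=2) weight 1/20
  (X=1, Y=3, Z=1) weight 3/160
  (X=2, Y=2, Z=0) weight 2/45
  (X=2, Y=2, Z=2) weight 1/45
Group by X:
  weight(X=0) = 1/10
  weight(X=1) = 3/160
  weight(X=2) = 1/15
Total weight = 1/10 + 3/160 + 1/15 = 89/480
P(X=0 | obs) = 1/10 / 89/480 = 48/89
P(X=1 | obs) = 3/160 / 89/480 = 9/89
P(X=2 | obs) = 1/15 / 89/480 = 32/89

P(X = 0 | obs) = 48/89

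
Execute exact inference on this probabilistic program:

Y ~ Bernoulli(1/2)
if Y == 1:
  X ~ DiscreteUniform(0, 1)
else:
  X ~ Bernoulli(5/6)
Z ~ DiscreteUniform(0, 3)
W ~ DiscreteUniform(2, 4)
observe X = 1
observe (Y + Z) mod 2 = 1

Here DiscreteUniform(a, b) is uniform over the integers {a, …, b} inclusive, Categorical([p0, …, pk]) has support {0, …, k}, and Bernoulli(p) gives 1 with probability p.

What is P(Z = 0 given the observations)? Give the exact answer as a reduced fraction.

Enumerate traces; 12 have nonzero weight after conditioning:
  (Y=0, X=1, Z=1, W=2) weight 5/144
  (Y=0, X=1, Z=1, W=3) weight 5/144
  (Y=0, X=1, Z=1, W=4) weight 5/144
  (Y=0, X=1, Z=3, W=2) weight 5/144
  (Y=0, X=1, Z=3, W=3) weight 5/144
  (Y=0, X=1, Z=3, W=4) weight 5/144
  (Y=1, X=1, Z=0, W=2) weight 1/48
  (Y=1, X=1, Z=0, W=3) weight 1/48
  (Y=1, X=1, Z=2, W=2) weight 1/48
  … 3 more
Group by Z:
  weight(Z=0) = 1/16
  weight(Z=1) = 5/48
  weight(Z=2) = 1/16
  weight(Z=3) = 5/48
Total weight = 1/16 + 5/48 + 1/16 + 5/48 = 1/3
P(Z=0 | obs) = 1/16 / 1/3 = 3/16
P(Z=1 | obs) = 5/48 / 1/3 = 5/16
P(Z=2 | obs) = 1/16 / 1/3 = 3/16
P(Z=3 | obs) = 5/48 / 1/3 = 5/16

P(Z = 0 | obs) = 3/16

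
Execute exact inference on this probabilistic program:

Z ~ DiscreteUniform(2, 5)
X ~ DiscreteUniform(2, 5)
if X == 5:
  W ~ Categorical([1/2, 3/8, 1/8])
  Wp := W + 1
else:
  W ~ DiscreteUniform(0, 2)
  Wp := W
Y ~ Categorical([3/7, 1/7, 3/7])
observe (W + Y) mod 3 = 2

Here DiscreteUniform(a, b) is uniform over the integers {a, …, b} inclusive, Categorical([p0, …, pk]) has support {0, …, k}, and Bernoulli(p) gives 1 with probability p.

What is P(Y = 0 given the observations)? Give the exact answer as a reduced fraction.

Enumerate traces; 48 have nonzero weight after conditioning:
  (Z=2, X=2, W=0, Y=2) weight 1/112
  (Z=2, X=2, W=1, Y=1) weight 1/336
  (Z=2, X=2, W=2, Y=0) weight 1/112
  (Z=2, X=3, W=0, Y=2) weight 1/112
  (Z=2, X=3, W=1, Y=1) weight 1/336
  (Z=2, X=3, W=2, Y=0) weight 1/112
  (Z=2, X=4, W=0, Y=2) weight 1/112
  (Z=2, X=4, W=1, Y=1) weight 1/336
  … 40 more
Group by Y:
  weight(Y=0) = 27/224
  weight(Y=1) = 11/224
  weight(Y=2) = 9/56
Total weight = 27/224 + 11/224 + 9/56 = 37/112
P(Y=0 | obs) = 27/224 / 37/112 = 27/74
P(Y=1 | obs) = 11/224 / 37/112 = 11/74
P(Y=2 | obs) = 9/56 / 37/112 = 18/37

P(Y = 0 | obs) = 27/74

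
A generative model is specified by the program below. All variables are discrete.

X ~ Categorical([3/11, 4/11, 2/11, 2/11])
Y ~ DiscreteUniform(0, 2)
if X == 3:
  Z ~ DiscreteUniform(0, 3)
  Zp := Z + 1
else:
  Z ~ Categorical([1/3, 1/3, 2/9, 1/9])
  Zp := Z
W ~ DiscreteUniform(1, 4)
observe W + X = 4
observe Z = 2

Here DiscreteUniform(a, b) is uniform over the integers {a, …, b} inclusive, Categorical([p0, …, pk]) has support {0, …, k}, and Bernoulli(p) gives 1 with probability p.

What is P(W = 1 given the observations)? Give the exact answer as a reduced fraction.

P(W = 1 | obs) = 1/5

Enumerate traces; 12 have nonzero weight after conditioning:
  (X=0, Y=0, Z=2, W=4) weight 1/198
  (X=0, Y=1, Z=2, W=4) weight 1/198
  (X=0, Y=2, Z=2, W=4) weight 1/198
  (X=1, Y=0, Z=2, W=3) weight 2/297
  (X=1, Y=1, Z=2, W=3) weight 2/297
  (X=1, Y=2, Z=2, W=3) weight 2/297
  (X=2, Y=0, Z=2, W=2) weight 1/297
  (X=2, Y=1, Z=2, W=2) weight 1/297
  (X=3, Y=0, Z=2, W=1) weight 1/264
  … 3 more
Group by W:
  weight(W=1) = 1/88
  weight(W=2) = 1/99
  weight(W=3) = 2/99
  weight(W=4) = 1/66
Total weight = 1/88 + 1/99 + 2/99 + 1/66 = 5/88
P(W=1 | obs) = 1/88 / 5/88 = 1/5
P(W=2 | obs) = 1/99 / 5/88 = 8/45
P(W=3 | obs) = 2/99 / 5/88 = 16/45
P(W=4 | obs) = 1/66 / 5/88 = 4/15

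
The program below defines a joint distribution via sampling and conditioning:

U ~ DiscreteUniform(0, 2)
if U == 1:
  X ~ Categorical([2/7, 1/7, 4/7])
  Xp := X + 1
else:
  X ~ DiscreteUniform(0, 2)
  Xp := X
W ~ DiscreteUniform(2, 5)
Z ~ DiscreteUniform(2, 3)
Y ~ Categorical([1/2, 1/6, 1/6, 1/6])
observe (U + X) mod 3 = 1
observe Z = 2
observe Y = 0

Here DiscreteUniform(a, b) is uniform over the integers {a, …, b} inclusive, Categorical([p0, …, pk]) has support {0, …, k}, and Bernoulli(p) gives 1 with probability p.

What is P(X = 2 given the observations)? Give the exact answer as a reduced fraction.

P(X = 2 | obs) = 7/20

Enumerate traces; 12 have nonzero weight after conditioning:
  (U=0, X=1, W=2, Z=2, Y=0) weight 1/144
  (U=0, X=1, W=3, Z=2, Y=0) weight 1/144
  (U=0, X=1, W=4, Z=2, Y=0) weight 1/144
  (U=0, X=1, W=5, Z=2, Y=0) weight 1/144
  (U=1, X=0, W=2, Z=2, Y=0) weight 1/168
  (U=1, X=0, W=3, Z=2, Y=0) weight 1/168
  (U=1, X=0, W=4, Z=2, Y=0) weight 1/168
  (U=1, X=0, W=5, Z=2, Y=0) weight 1/168
  (U=2, X=2, W=2, Z=2, Y=0) weight 1/144
  … 3 more
Group by X:
  weight(X=0) = 1/42
  weight(X=1) = 1/36
  weight(X=2) = 1/36
Total weight = 1/42 + 1/36 + 1/36 = 5/63
P(X=0 | obs) = 1/42 / 5/63 = 3/10
P(X=1 | obs) = 1/36 / 5/63 = 7/20
P(X=2 | obs) = 1/36 / 5/63 = 7/20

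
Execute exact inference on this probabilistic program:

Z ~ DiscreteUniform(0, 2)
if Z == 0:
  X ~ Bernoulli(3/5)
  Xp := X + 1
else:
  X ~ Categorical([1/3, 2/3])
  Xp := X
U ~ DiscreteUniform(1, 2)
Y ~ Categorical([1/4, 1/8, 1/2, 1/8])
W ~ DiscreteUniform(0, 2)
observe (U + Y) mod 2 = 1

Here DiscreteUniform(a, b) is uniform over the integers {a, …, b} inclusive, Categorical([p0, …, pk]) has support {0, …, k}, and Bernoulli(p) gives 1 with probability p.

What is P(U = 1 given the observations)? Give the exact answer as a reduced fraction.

Enumerate traces; 72 have nonzero weight after conditioning:
  (Z=0, X=0, U=1, Y=0, W=0) weight 1/180
  (Z=0, X=0, U=1, Y=0, W=1) weight 1/180
  (Z=0, X=0, U=1, Y=0, W=2) weight 1/180
  (Z=0, X=0, U=1, Y=2, W=0) weight 1/90
  (Z=0, X=0, U=1, Y=2, W=1) weight 1/90
  (Z=0, X=0, U=1, Y=2, W=2) weight 1/90
  (Z=0, X=0, U=2, Y=1, W=0) weight 1/360
  (Z=0, X=0, U=2, Y=1, W=1) weight 1/360
  … 64 more
Group by U:
  weight(U=1) = 3/8
  weight(U=2) = 1/8
Total weight = 3/8 + 1/8 = 1/2
P(U=1 | obs) = 3/8 / 1/2 = 3/4
P(U=2 | obs) = 1/8 / 1/2 = 1/4

P(U = 1 | obs) = 3/4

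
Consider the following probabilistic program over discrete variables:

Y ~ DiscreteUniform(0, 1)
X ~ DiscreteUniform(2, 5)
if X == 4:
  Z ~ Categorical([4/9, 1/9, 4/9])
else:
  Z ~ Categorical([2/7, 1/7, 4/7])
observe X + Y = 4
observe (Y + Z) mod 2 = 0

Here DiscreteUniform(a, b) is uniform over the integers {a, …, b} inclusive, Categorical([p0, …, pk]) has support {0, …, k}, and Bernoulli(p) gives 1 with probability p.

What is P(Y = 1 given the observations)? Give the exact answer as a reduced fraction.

Enumerate traces; 3 have nonzero weight after conditioning:
  (Y=0, X=4, Z=0) weight 1/18
  (Y=0, X=4, Z=2) weight 1/18
  (Y=1, X=3, Z=1) weight 1/56
Group by Y:
  weight(Y=0) = 1/9
  weight(Y=1) = 1/56
Total weight = 1/9 + 1/56 = 65/504
P(Y=0 | obs) = 1/9 / 65/504 = 56/65
P(Y=1 | obs) = 1/56 / 65/504 = 9/65

P(Y = 1 | obs) = 9/65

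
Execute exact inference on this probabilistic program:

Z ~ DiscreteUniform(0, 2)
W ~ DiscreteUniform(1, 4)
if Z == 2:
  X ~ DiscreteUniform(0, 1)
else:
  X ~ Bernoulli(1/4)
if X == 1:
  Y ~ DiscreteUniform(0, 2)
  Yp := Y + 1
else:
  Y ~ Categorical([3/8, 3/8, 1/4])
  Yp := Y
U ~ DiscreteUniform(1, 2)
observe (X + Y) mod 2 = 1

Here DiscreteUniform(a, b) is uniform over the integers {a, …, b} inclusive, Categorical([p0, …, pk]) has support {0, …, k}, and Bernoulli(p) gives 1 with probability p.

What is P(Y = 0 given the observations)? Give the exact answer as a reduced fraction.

Enumerate traces; 72 have nonzero weight after conditioning:
  (Z=0, W=1, X=0, Y=1, U=1) weight 3/256
  (Z=0, W=1, X=0, Y=1, U=2) weight 3/256
  (Z=0, W=1, X=1, Y=0, U=1) weight 1/288
  (Z=0, W=1, X=1, Y=0, U=2) weight 1/288
  (Z=0, W=1, X=1, Y=2, U=1) weight 1/288
  (Z=0, W=1, X=1, Y=2, U=2) weight 1/288
  (Z=0, W=2, X=0, Y=1, U=1) weight 3/256
  (Z=0, W=2, X=0, Y=1, U=2) weight 3/256
  … 64 more
Group by Y:
  weight(Y=0) = 1/9
  weight(Y=1) = 1/4
  weight(Y=2) = 1/9
Total weight = 1/9 + 1/4 + 1/9 = 17/36
P(Y=0 | obs) = 1/9 / 17/36 = 4/17
P(Y=1 | obs) = 1/4 / 17/36 = 9/17
P(Y=2 | obs) = 1/9 / 17/36 = 4/17

P(Y = 0 | obs) = 4/17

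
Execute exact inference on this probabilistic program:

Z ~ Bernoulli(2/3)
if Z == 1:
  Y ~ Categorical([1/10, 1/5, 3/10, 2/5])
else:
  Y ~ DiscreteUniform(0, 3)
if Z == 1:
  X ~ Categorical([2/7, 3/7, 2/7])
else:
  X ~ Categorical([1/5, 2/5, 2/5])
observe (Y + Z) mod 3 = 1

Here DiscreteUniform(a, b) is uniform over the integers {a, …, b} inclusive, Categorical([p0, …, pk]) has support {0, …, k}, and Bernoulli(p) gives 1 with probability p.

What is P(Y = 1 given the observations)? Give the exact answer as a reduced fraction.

P(Y = 1 | obs) = 1/5

Enumerate traces; 9 have nonzero weight after conditioning:
  (Z=0, Y=1, X=0) weight 1/60
  (Z=0, Y=1, X=1) weight 1/30
  (Z=0, Y=1, X=2) weight 1/30
  (Z=1, Y=0, X=0) weight 2/105
  (Z=1, Y=0, X=1) weight 1/35
  (Z=1, Y=0, X=2) weight 2/105
  (Z=1, Y=3, X=0) weight 8/105
  (Z=1, Y=3, X=1) weight 4/35
  … 1 more
Group by Y:
  weight(Y=0) = 1/15
  weight(Y=1) = 1/12
  weight(Y=3) = 4/15
Total weight = 1/15 + 1/12 + 4/15 = 5/12
P(Y=0 | obs) = 1/15 / 5/12 = 4/25
P(Y=1 | obs) = 1/12 / 5/12 = 1/5
P(Y=3 | obs) = 4/15 / 5/12 = 16/25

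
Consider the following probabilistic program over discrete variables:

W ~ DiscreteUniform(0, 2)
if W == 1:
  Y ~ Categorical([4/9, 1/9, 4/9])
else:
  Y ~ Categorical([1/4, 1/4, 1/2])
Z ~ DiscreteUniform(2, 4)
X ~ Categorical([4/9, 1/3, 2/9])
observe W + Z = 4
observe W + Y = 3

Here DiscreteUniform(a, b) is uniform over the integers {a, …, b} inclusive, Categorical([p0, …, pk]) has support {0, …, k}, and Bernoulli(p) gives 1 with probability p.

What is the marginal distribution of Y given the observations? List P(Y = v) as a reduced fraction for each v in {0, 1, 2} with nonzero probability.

P(Y=1) = 9/25, P(Y=2) = 16/25

Enumerate traces; 6 have nonzero weight after conditioning:
  (W=1, Y=2, Z=3, X=0) weight 16/729
  (W=1, Y=2, Z=3, X=1) weight 4/243
  (W=1, Y=2, Z=3, X=2) weight 8/729
  (W=2, Y=1, Z=2, X=0) weight 1/81
  (W=2, Y=1, Z=2, X=1) weight 1/108
  (W=2, Y=1, Z=2, X=2) weight 1/162
Group by Y:
  weight(Y=1) = 1/36
  weight(Y=2) = 4/81
Total weight = 1/36 + 4/81 = 25/324
P(Y=1 | obs) = 1/36 / 25/324 = 9/25
P(Y=2 | obs) = 4/81 / 25/324 = 16/25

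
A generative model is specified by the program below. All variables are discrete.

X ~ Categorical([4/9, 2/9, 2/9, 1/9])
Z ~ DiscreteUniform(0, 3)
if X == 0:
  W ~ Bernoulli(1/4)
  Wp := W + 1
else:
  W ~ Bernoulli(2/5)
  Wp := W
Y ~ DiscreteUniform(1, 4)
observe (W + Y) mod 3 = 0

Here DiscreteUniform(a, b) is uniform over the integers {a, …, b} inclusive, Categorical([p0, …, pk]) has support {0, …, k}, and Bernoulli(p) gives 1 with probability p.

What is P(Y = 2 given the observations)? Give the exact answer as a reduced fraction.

Enumerate traces; 32 have nonzero weight after conditioning:
  (X=0, Z=0, W=0, Y=3) weight 1/48
  (X=0, Z=0, W=1, Y=2) weight 1/144
  (X=0, Z=1, W=0, Y=3) weight 1/48
  (X=0, Z=1, W=1, Y=2) weight 1/144
  (X=0, Z=2, W=0, Y=3) weight 1/48
  (X=0, Z=2, W=1, Y=2) weight 1/144
  (X=0, Z=3, W=0, Y=3) weight 1/48
  (X=0, Z=3, W=1, Y=2) weight 1/144
  … 24 more
Group by Y:
  weight(Y=2) = 1/12
  weight(Y=3) = 1/6
Total weight = 1/12 + 1/6 = 1/4
P(Y=2 | obs) = 1/12 / 1/4 = 1/3
P(Y=3 | obs) = 1/6 / 1/4 = 2/3

P(Y = 2 | obs) = 1/3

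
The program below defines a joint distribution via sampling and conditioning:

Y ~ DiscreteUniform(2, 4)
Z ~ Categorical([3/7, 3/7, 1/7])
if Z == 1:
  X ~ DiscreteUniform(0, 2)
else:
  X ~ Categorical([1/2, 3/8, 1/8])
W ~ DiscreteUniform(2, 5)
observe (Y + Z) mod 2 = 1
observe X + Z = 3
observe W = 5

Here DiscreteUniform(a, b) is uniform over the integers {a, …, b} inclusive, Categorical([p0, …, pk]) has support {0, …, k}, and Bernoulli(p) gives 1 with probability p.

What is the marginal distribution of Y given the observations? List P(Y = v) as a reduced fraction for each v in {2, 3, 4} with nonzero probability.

Enumerate traces; 3 have nonzero weight after conditioning:
  (Y=2, Z=1, X=2, W=5) weight 1/84
  (Y=3, Z=2, X=1, W=5) weight 1/224
  (Y=4, Z=1, X=2, W=5) weight 1/84
Group by Y:
  weight(Y=2) = 1/84
  weight(Y=3) = 1/224
  weight(Y=4) = 1/84
Total weight = 1/84 + 1/224 + 1/84 = 19/672
P(Y=2 | obs) = 1/84 / 19/672 = 8/19
P(Y=3 | obs) = 1/224 / 19/672 = 3/19
P(Y=4 | obs) = 1/84 / 19/672 = 8/19

P(Y=2) = 8/19, P(Y=3) = 3/19, P(Y=4) = 8/19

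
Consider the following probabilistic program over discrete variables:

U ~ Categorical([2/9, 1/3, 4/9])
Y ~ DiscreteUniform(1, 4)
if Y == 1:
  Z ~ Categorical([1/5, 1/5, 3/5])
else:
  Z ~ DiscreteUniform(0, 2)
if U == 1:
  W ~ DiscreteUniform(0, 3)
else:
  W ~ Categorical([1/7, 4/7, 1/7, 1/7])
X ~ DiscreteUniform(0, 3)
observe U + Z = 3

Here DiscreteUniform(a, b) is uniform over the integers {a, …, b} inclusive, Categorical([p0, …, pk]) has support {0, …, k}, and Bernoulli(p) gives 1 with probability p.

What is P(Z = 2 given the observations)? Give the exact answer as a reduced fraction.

P(Z = 2 | obs) = 1/2

Enumerate traces; 128 have nonzero weight after conditioning:
  (U=1, Y=1, Z=2, W=0, X=0) weight 1/320
  (U=1, Y=1, Z=2, W=0, X=1) weight 1/320
  (U=1, Y=1, Z=2, W=0, X=2) weight 1/320
  (U=1, Y=1, Z=2, W=0, X=3) weight 1/320
  (U=1, Y=1, Z=2, W=1, X=0) weight 1/320
  (U=1, Y=1, Z=2, W=1, X=1) weight 1/320
  (U=1, Y=1, Z=2, W=1, X=2) weight 1/320
  (U=1, Y=1, Z=2, W=1, X=3) weight 1/320
  (U=2, Y=1, Z=1, W=0, X=0) weight 1/1260
  … 119 more
Group by Z:
  weight(Z=1) = 2/15
  weight(Z=2) = 2/15
Total weight = 2/15 + 2/15 = 4/15
P(Z=1 | obs) = 2/15 / 4/15 = 1/2
P(Z=2 | obs) = 2/15 / 4/15 = 1/2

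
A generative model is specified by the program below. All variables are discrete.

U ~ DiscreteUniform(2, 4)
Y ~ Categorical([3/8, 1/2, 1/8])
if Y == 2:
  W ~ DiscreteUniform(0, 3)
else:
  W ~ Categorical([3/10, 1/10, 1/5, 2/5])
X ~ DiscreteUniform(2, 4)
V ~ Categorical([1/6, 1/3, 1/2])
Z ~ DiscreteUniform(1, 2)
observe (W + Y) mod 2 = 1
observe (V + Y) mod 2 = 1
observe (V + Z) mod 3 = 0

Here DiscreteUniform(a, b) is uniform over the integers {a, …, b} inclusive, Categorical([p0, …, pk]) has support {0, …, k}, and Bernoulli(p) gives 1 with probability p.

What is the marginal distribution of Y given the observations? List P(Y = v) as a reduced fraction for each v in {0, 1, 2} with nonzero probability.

Enumerate traces; 54 have nonzero weight after conditioning:
  (U=2, Y=0, W=1, X=2, V=1, Z=2) weight 1/1440
  (U=2, Y=0, W=1, X=3, V=1, Z=2) weight 1/1440
  (U=2, Y=0, W=1, X=4, V=1, Z=2) weight 1/1440
  (U=2, Y=0, W=3, X=2, V=1, Z=2) weight 1/360
  (U=2, Y=0, W=3, X=3, V=1, Z=2) weight 1/360
  (U=2, Y=0, W=3, X=4, V=1, Z=2) weight 1/360
  (U=2, Y=1, W=0, X=2, V=2, Z=1) weight 1/240
  (U=2, Y=1, W=0, X=3, V=2, Z=1) weight 1/240
  (U=2, Y=2, W=1, X=2, V=1, Z=2) weight 1/1728
  … 45 more
Group by Y:
  weight(Y=0) = 1/32
  weight(Y=1) = 1/16
  weight(Y=2) = 1/96
Total weight = 1/32 + 1/16 + 1/96 = 5/48
P(Y=0 | obs) = 1/32 / 5/48 = 3/10
P(Y=1 | obs) = 1/16 / 5/48 = 3/5
P(Y=2 | obs) = 1/96 / 5/48 = 1/10

P(Y=0) = 3/10, P(Y=1) = 3/5, P(Y=2) = 1/10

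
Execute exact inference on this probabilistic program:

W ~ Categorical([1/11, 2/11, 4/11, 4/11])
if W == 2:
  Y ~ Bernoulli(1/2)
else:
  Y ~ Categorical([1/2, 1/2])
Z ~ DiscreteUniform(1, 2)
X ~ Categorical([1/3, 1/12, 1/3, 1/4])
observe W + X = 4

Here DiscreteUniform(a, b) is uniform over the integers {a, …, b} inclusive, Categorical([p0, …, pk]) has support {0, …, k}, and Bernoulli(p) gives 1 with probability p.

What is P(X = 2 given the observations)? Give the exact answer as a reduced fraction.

P(X = 2 | obs) = 8/13

Enumerate traces; 12 have nonzero weight after conditioning:
  (W=1, Y=0, Z=1, X=3) weight 1/88
  (W=1, Y=0, Z=2, X=3) weight 1/88
  (W=1, Y=1, Z=1, X=3) weight 1/88
  (W=1, Y=1, Z=2, X=3) weight 1/88
  (W=2, Y=0, Z=1, X=2) weight 1/33
  (W=2, Y=0, Z=2, X=2) weight 1/33
  (W=2, Y=1, Z=1, X=2) weight 1/33
  (W=2, Y=1, Z=2, X=2) weight 1/33
  (W=3, Y=0, Z=1, X=1) weight 1/132
  … 3 more
Group by X:
  weight(X=1) = 1/33
  weight(X=2) = 4/33
  weight(X=3) = 1/22
Total weight = 1/33 + 4/33 + 1/22 = 13/66
P(X=1 | obs) = 1/33 / 13/66 = 2/13
P(X=2 | obs) = 4/33 / 13/66 = 8/13
P(X=3 | obs) = 1/22 / 13/66 = 3/13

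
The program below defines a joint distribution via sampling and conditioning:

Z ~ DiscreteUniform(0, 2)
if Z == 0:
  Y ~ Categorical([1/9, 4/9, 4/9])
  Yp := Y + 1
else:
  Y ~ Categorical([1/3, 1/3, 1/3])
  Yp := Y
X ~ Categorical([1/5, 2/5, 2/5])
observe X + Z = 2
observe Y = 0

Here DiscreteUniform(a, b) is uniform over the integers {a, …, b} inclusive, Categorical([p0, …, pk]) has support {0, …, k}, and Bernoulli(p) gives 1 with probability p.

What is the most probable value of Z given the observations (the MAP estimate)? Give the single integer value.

Enumerate traces; 3 have nonzero weight after conditioning:
  (Z=0, Y=0, X=2) weight 2/135
  (Z=1, Y=0, X=1) weight 2/45
  (Z=2, Y=0, X=0) weight 1/45
Group by Z:
  weight(Z=0) = 2/135
  weight(Z=1) = 2/45
  weight(Z=2) = 1/45
Total weight = 2/135 + 2/45 + 1/45 = 11/135
P(Z=0 | obs) = 2/135 / 11/135 = 2/11
P(Z=1 | obs) = 2/45 / 11/135 = 6/11
P(Z=2 | obs) = 1/45 / 11/135 = 3/11
argmax = 1

argmax_v P(Z = v | obs) = 1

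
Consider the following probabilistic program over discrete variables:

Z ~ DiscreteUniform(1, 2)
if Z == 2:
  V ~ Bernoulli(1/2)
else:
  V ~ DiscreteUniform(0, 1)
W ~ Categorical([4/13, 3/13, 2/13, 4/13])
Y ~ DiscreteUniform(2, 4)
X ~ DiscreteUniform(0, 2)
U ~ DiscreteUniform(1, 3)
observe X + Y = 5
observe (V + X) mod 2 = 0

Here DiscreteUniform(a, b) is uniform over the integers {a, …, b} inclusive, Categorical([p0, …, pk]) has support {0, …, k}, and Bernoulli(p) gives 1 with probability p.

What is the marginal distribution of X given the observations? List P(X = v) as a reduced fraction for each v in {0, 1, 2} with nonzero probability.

Enumerate traces; 48 have nonzero weight after conditioning:
  (Z=1, V=0, W=0, Y=3, X=2, U=1) weight 1/351
  (Z=1, V=0, W=0, Y=3, X=2, U=2) weight 1/351
  (Z=1, V=0, W=0, Y=3, X=2, U=3) weight 1/351
  (Z=1, V=0, W=1, Y=3, X=2, U=1) weight 1/468
  (Z=1, V=0, W=1, Y=3, X=2, U=2) weight 1/468
  (Z=1, V=0, W=1, Y=3, X=2, U=3) weight 1/468
  (Z=1, V=0, W=2, Y=3, X=2, U=1) weight 1/702
  (Z=1, V=0, W=2, Y=3, X=2, U=2) weight 1/702
  (Z=1, V=1, W=0, Y=4, X=1, U=1) weight 1/351
  … 39 more
Group by X:
  weight(X=1) = 1/18
  weight(X=2) = 1/18
Total weight = 1/18 + 1/18 = 1/9
P(X=1 | obs) = 1/18 / 1/9 = 1/2
P(X=2 | obs) = 1/18 / 1/9 = 1/2

P(X=1) = 1/2, P(X=2) = 1/2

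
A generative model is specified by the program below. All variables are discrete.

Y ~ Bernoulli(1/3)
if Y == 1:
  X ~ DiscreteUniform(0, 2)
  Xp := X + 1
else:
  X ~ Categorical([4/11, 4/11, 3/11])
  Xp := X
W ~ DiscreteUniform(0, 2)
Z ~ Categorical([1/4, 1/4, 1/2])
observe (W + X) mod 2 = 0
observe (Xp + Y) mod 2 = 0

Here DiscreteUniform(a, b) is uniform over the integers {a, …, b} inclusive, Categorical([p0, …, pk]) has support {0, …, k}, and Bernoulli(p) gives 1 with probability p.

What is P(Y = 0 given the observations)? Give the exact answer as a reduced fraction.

P(Y = 0 | obs) = 21/32

Enumerate traces; 24 have nonzero weight after conditioning:
  (Y=0, X=0, W=0, Z=0) weight 2/99
  (Y=0, X=0, W=0, Z=1) weight 2/99
  (Y=0, X=0, W=0, Z=2) weight 4/99
  (Y=0, X=0, W=2, Z=0) weight 2/99
  (Y=0, X=0, W=2, Z=1) weight 2/99
  (Y=0, X=0, W=2, Z=2) weight 4/99
  (Y=0, X=2, W=0, Z=0) weight 1/66
  (Y=0, X=2, W=0, Z=1) weight 1/66
  (Y=1, X=0, W=0, Z=0) weight 1/108
  … 15 more
Group by Y:
  weight(Y=0) = 28/99
  weight(Y=1) = 4/27
Total weight = 28/99 + 4/27 = 128/297
P(Y=0 | obs) = 28/99 / 128/297 = 21/32
P(Y=1 | obs) = 4/27 / 128/297 = 11/32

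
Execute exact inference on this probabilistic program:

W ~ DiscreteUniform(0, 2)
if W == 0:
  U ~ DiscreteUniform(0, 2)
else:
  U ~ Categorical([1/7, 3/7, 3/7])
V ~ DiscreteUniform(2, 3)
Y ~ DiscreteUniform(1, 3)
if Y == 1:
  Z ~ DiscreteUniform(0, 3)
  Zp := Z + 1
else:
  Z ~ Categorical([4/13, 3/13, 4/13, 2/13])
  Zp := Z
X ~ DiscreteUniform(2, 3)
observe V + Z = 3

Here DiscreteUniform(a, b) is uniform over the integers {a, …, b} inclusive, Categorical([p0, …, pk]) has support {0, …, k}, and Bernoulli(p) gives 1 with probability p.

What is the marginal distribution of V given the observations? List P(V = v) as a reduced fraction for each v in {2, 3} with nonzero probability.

Enumerate traces; 108 have nonzero weight after conditioning:
  (W=0, U=0, V=2, Y=1, Z=1, X=2) weight 1/432
  (W=0, U=0, V=2, Y=1, Z=1, X=3) weight 1/432
  (W=0, U=0, V=2, Y=2, Z=1, X=2) weight 1/468
  (W=0, U=0, V=2, Y=2, Z=1, X=3) weight 1/468
  (W=0, U=0, V=2, Y=3, Z=1, X=2) weight 1/468
  (W=0, U=0, V=2, Y=3, Z=1, X=3) weight 1/468
  (W=0, U=0, V=3, Y=1, Z=0, X=2) weight 1/432
  (W=0, U=0, V=3, Y=1, Z=0, X=3) weight 1/432
  … 100 more
Group by V:
  weight(V=2) = 37/312
  weight(V=3) = 15/104
Total weight = 37/312 + 15/104 = 41/156
P(V=2 | obs) = 37/312 / 41/156 = 37/82
P(V=3 | obs) = 15/104 / 41/156 = 45/82

P(V=2) = 37/82, P(V=3) = 45/82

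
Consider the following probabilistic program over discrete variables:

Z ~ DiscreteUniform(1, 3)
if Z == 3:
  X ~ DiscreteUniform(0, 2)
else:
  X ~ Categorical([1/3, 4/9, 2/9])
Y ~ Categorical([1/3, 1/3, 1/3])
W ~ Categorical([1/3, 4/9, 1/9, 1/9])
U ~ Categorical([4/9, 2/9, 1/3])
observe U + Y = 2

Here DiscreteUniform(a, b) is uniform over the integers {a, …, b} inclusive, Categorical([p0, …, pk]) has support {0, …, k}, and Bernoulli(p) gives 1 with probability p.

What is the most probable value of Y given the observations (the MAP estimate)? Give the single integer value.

Enumerate traces; 108 have nonzero weight after conditioning:
  (Z=1, X=0, Y=0, W=0, U=2) weight 1/243
  (Z=1, X=0, Y=0, W=1, U=2) weight 4/729
  (Z=1, X=0, Y=0, W=2, U=2) weight 1/729
  (Z=1, X=0, Y=0, W=3, U=2) weight 1/729
  (Z=1, X=0, Y=1, W=0, U=1) weight 2/729
  (Z=1, X=0, Y=1, W=1, U=1) weight 8/2187
  (Z=1, X=0, Y=1, W=2, U=1) weight 2/2187
  (Z=1, X=0, Y=1, W=3, U=1) weight 2/2187
  (Z=1, X=0, Y=2, W=0, U=0) weight 4/729
  … 99 more
Group by Y:
  weight(Y=0) = 1/9
  weight(Y=1) = 2/27
  weight(Y=2) = 4/27
Total weight = 1/9 + 2/27 + 4/27 = 1/3
P(Y=0 | obs) = 1/9 / 1/3 = 1/3
P(Y=1 | obs) = 2/27 / 1/3 = 2/9
P(Y=2 | obs) = 4/27 / 1/3 = 4/9
argmax = 2

argmax_v P(Y = v | obs) = 2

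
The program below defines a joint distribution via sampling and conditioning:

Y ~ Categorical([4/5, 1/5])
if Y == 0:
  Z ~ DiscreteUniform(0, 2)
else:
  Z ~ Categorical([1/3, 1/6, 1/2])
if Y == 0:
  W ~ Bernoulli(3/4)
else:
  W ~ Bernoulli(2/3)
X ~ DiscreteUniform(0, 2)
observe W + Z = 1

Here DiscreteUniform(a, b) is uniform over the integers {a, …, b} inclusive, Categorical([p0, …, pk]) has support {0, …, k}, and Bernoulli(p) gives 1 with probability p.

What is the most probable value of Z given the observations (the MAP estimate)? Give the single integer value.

argmax_v P(Z = v | obs) = 0

Enumerate traces; 12 have nonzero weight after conditioning:
  (Y=0, Z=0, W=1, X=0) weight 1/15
  (Y=0, Z=0, W=1, X=1) weight 1/15
  (Y=0, Z=0, W=1, X=2) weight 1/15
  (Y=0, Z=1, W=0, X=0) weight 1/45
  (Y=0, Z=1, W=0, X=1) weight 1/45
  (Y=0, Z=1, W=0, X=2) weight 1/45
  (Y=1, Z=0, W=1, X=0) weight 2/135
  (Y=1, Z=0, W=1, X=1) weight 2/135
  … 4 more
Group by Z:
  weight(Z=0) = 11/45
  weight(Z=1) = 7/90
Total weight = 11/45 + 7/90 = 29/90
P(Z=0 | obs) = 11/45 / 29/90 = 22/29
P(Z=1 | obs) = 7/90 / 29/90 = 7/29
argmax = 0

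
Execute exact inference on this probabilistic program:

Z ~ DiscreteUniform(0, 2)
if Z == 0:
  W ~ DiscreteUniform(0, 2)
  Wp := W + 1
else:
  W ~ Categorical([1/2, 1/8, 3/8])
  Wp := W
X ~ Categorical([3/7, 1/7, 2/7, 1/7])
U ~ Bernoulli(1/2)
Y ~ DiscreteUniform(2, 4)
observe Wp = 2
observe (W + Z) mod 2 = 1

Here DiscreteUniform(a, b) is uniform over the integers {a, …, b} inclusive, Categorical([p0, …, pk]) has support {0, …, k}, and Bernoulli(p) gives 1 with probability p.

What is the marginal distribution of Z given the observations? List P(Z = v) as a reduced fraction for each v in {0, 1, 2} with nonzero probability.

Enumerate traces; 48 have nonzero weight after conditioning:
  (Z=0, W=1, X=0, U=0, Y=2) weight 1/126
  (Z=0, W=1, X=0, U=0, Y=3) weight 1/126
  (Z=0, W=1, X=0, U=0, Y=4) weight 1/126
  (Z=0, W=1, X=0, U=1, Y=2) weight 1/126
  (Z=0, W=1, X=0, U=1, Y=3) weight 1/126
  (Z=0, W=1, X=0, U=1, Y=4) weight 1/126
  (Z=0, W=1, X=1, U=0, Y=2) weight 1/378
  (Z=0, W=1, X=1, U=0, Y=3) weight 1/378
  (Z=1, W=2, X=0, U=0, Y=2) weight 1/112
  … 39 more
Group by Z:
  weight(Z=0) = 1/9
  weight(Z=1) = 1/8
Total weight = 1/9 + 1/8 = 17/72
P(Z=0 | obs) = 1/9 / 17/72 = 8/17
P(Z=1 | obs) = 1/8 / 17/72 = 9/17

P(Z=0) = 8/17, P(Z=1) = 9/17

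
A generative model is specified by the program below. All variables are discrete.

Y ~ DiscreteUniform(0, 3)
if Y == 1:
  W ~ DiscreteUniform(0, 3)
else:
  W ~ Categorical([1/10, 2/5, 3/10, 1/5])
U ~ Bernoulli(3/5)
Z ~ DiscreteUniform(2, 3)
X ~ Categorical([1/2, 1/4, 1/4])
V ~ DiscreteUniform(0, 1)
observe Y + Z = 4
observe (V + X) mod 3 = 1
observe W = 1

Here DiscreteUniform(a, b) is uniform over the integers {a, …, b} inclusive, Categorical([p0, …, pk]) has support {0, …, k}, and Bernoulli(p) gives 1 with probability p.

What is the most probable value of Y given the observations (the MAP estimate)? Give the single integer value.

argmax_v P(Y = v | obs) = 2

Enumerate traces; 8 have nonzero weight after conditioning:
  (Y=1, W=1, U=0, Z=3, X=0, V=1) weight 1/320
  (Y=1, W=1, U=0, Z=3, X=1, V=0) weight 1/640
  (Y=1, W=1, U=1, Z=3, X=0, V=1) weight 3/640
  (Y=1, W=1, U=1, Z=3, X=1, V=0) weight 3/1280
  (Y=2, W=1, U=0, Z=2, X=0, V=1) weight 1/200
  (Y=2, W=1, U=0, Z=2, X=1, V=0) weight 1/400
  (Y=2, W=1, U=1, Z=2, X=0, V=1) weight 3/400
  (Y=2, W=1, U=1, Z=2, X=1, V=0) weight 3/800
Group by Y:
  weight(Y=1) = 3/256
  weight(Y=2) = 3/160
Total weight = 3/256 + 3/160 = 39/1280
P(Y=1 | obs) = 3/256 / 39/1280 = 5/13
P(Y=2 | obs) = 3/160 / 39/1280 = 8/13
argmax = 2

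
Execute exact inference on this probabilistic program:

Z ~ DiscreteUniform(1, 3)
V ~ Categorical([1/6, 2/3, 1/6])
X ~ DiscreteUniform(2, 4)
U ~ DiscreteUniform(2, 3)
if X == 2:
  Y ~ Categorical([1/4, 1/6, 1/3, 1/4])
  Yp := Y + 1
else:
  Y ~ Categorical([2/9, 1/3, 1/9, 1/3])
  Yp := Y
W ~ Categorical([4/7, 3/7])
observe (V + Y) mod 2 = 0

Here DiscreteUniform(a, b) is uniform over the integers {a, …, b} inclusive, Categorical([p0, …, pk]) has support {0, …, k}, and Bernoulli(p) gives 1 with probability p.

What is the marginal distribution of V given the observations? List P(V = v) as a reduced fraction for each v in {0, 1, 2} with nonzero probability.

Enumerate traces; 216 have nonzero weight after conditioning:
  (Z=1, V=0, X=2, U=2, Y=0, W=0) weight 1/756
  (Z=1, V=0, X=2, U=2, Y=0, W=1) weight 1/1008
  (Z=1, V=0, X=2, U=2, Y=2, W=0) weight 1/567
  (Z=1, V=0, X=2, U=2, Y=2, W=1) weight 1/756
  (Z=1, V=0, X=2, U=3, Y=0, W=0) weight 1/756
  (Z=1, V=0, X=2, U=3, Y=0, W=1) weight 1/1008
  (Z=1, V=0, X=2, U=3, Y=2, W=0) weight 1/567
  (Z=1, V=0, X=2, U=3, Y=2, W=1) weight 1/756
  (Z=1, V=1, X=2, U=2, Y=1, W=0) weight 2/567
  (Z=1, V=2, X=2, U=2, Y=0, W=0) weight 1/756
  … 206 more
Group by V:
  weight(V=0) = 5/72
  weight(V=1) = 7/18
  weight(V=2) = 5/72
Total weight = 5/72 + 7/18 + 5/72 = 19/36
P(V=0 | obs) = 5/72 / 19/36 = 5/38
P(V=1 | obs) = 7/18 / 19/36 = 14/19
P(V=2 | obs) = 5/72 / 19/36 = 5/38

P(V=0) = 5/38, P(V=1) = 14/19, P(V=2) = 5/38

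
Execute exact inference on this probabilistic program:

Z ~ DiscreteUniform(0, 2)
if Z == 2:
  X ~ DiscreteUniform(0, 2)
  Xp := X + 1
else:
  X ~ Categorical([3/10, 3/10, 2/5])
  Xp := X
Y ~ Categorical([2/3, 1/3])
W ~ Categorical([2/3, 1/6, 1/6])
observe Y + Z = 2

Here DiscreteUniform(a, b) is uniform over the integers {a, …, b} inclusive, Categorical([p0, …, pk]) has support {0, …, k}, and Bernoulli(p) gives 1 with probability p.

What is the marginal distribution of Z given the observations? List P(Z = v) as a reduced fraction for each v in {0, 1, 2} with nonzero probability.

Enumerate traces; 18 have nonzero weight after conditioning:
  (Z=1, X=0, Y=1, W=0) weight 1/45
  (Z=1, X=0, Y=1, W=1) weight 1/180
  (Z=1, X=0, Y=1, W=2) weight 1/180
  (Z=1, X=1, Y=1, W=0) weight 1/45
  (Z=1, X=1, Y=1, W=1) weight 1/180
  (Z=1, X=1, Y=1, W=2) weight 1/180
  (Z=1, X=2, Y=1, W=0) weight 4/135
  (Z=1, X=2, Y=1, W=1) weight 1/135
  (Z=2, X=0, Y=0, W=0) weight 4/81
  … 9 more
Group by Z:
  weight(Z=1) = 1/9
  weight(Z=2) = 2/9
Total weight = 1/9 + 2/9 = 1/3
P(Z=1 | obs) = 1/9 / 1/3 = 1/3
P(Z=2 | obs) = 2/9 / 1/3 = 2/3

P(Z=1) = 1/3, P(Z=2) = 2/3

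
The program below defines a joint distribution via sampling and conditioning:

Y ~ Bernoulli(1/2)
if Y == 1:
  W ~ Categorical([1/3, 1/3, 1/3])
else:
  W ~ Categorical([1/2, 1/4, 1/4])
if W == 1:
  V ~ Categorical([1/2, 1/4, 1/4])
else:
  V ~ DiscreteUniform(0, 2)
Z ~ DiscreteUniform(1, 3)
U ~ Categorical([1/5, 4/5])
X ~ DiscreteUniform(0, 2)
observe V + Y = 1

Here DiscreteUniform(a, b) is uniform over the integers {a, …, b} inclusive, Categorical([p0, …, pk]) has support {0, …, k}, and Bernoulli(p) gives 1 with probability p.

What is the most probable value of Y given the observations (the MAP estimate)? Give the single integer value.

argmax_v P(Y = v | obs) = 1

Enumerate traces; 108 have nonzero weight after conditioning:
  (Y=0, W=0, V=1, Z=1, U=0, X=0) weight 1/540
  (Y=0, W=0, V=1, Z=1, U=0, X=1) weight 1/540
  (Y=0, W=0, V=1, Z=1, U=0, X=2) weight 1/540
  (Y=0, W=0, V=1, Z=1, U=1, X=0) weight 1/135
  (Y=0, W=0, V=1, Z=1, U=1, X=1) weight 1/135
  (Y=0, W=0, V=1, Z=1, U=1, X=2) weight 1/135
  (Y=0, W=0, V=1, Z=2, U=0, X=0) weight 1/540
  (Y=0, W=0, V=1, Z=2, U=0, X=1) weight 1/540
  (Y=1, W=0, V=0, Z=1, U=0, X=0) weight 1/810
  … 99 more
Group by Y:
  weight(Y=0) = 5/32
  weight(Y=1) = 7/36
Total weight = 5/32 + 7/36 = 101/288
P(Y=0 | obs) = 5/32 / 101/288 = 45/101
P(Y=1 | obs) = 7/36 / 101/288 = 56/101
argmax = 1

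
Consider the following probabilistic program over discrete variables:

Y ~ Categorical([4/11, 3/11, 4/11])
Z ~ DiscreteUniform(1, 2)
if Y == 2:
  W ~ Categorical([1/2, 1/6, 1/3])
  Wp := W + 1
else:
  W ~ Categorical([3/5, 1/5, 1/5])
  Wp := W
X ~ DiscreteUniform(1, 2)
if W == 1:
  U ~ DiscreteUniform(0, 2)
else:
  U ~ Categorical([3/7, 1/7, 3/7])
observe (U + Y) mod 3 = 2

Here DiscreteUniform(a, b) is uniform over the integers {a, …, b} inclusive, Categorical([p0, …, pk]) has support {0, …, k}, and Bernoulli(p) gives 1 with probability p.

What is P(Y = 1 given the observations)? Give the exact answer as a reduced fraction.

P(Y = 1 | obs) = 171/1207

Enumerate traces; 36 have nonzero weight after conditioning:
  (Y=0, Z=1, W=0, X=1, U=2) weight 9/385
  (Y=0, Z=1, W=0, X=2, U=2) weight 9/385
  (Y=0, Z=1, W=1, X=1, U=2) weight 1/165
  (Y=0, Z=1, W=1, X=2, U=2) weight 1/165
  (Y=0, Z=1, W=2, X=1, U=2) weight 3/385
  (Y=0, Z=1, W=2, X=2, U=2) weight 3/385
  (Y=0, Z=2, W=0, X=1, U=2) weight 9/385
  (Y=0, Z=2, W=0, X=2, U=2) weight 9/385
  (Y=1, Z=1, W=0, X=1, U=1) weight 9/1540
  (Y=2, Z=1, W=0, X=1, U=0) weight 3/154
  … 26 more
Group by Y:
  weight(Y=0) = 172/1155
  weight(Y=1) = 19/385
  weight(Y=2) = 104/693
Total weight = 172/1155 + 19/385 + 104/693 = 1207/3465
P(Y=0 | obs) = 172/1155 / 1207/3465 = 516/1207
P(Y=1 | obs) = 19/385 / 1207/3465 = 171/1207
P(Y=2 | obs) = 104/693 / 1207/3465 = 520/1207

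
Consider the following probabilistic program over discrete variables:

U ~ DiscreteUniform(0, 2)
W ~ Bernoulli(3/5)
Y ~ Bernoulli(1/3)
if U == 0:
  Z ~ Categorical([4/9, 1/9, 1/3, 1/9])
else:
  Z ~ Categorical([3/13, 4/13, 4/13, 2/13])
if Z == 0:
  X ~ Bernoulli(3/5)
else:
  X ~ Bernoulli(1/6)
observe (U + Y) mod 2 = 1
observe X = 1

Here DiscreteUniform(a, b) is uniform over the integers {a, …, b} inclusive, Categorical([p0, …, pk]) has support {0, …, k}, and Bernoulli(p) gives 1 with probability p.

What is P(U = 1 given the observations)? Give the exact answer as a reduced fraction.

Enumerate traces; 24 have nonzero weight after conditioning:
  (U=0, W=0, Y=1, Z=0, X=1) weight 8/675
  (U=0, W=0, Y=1, Z=1, X=1) weight 1/1215
  (U=0, W=0, Y=1, Z=2, X=1) weight 1/405
  (U=0, W=0, Y=1, Z=3, X=1) weight 1/1215
  (U=0, W=1, Y=1, Z=0, X=1) weight 4/225
  (U=0, W=1, Y=1, Z=1, X=1) weight 1/810
  (U=0, W=1, Y=1, Z=2, X=1) weight 1/270
  (U=0, W=1, Y=1, Z=3, X=1) weight 1/810
  (U=1, W=0, Y=0, Z=0, X=1) weight 4/325
  (U=2, W=0, Y=1, Z=0, X=1) weight 2/325
  … 14 more
Group by U:
  weight(U=0) = 97/2430
  weight(U=1) = 8/135
  weight(U=2) = 4/135
Total weight = 97/2430 + 8/135 + 4/135 = 313/2430
P(U=0 | obs) = 97/2430 / 313/2430 = 97/313
P(U=1 | obs) = 8/135 / 313/2430 = 144/313
P(U=2 | obs) = 4/135 / 313/2430 = 72/313

P(U = 1 | obs) = 144/313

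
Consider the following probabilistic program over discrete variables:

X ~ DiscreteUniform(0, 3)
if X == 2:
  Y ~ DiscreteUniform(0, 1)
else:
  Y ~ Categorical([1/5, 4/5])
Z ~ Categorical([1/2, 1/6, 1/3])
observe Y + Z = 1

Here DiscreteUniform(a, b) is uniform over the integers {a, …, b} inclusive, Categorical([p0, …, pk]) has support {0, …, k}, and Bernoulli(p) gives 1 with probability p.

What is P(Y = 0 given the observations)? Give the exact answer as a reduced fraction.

P(Y = 0 | obs) = 11/98

Enumerate traces; 8 have nonzero weight after conditioning:
  (X=0, Y=0, Z=1) weight 1/120
  (X=0, Y=1, Z=0) weight 1/10
  (X=1, Y=0, Z=1) weight 1/120
  (X=1, Y=1, Z=0) weight 1/10
  (X=2, Y=0, Z=1) weight 1/48
  (X=2, Y=1, Z=0) weight 1/16
  (X=3, Y=0, Z=1) weight 1/120
  (X=3, Y=1, Z=0) weight 1/10
Group by Y:
  weight(Y=0) = 11/240
  weight(Y=1) = 29/80
Total weight = 11/240 + 29/80 = 49/120
P(Y=0 | obs) = 11/240 / 49/120 = 11/98
P(Y=1 | obs) = 29/80 / 49/120 = 87/98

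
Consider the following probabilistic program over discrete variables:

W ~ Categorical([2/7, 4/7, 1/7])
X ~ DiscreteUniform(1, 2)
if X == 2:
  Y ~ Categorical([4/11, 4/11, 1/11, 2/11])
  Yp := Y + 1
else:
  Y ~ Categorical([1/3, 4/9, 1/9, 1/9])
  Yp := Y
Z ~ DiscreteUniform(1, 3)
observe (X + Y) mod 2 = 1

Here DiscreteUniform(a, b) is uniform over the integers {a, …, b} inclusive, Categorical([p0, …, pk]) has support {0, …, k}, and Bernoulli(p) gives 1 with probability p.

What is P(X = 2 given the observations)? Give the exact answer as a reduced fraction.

P(X = 2 | obs) = 27/49

Enumerate traces; 36 have nonzero weight after conditioning:
  (W=0, X=1, Y=0, Z=1) weight 1/63
  (W=0, X=1, Y=0, Z=2) weight 1/63
  (W=0, X=1, Y=0, Z=3) weight 1/63
  (W=0, X=1, Y=2, Z=1) weight 1/189
  (W=0, X=1, Y=2, Z=2) weight 1/189
  (W=0, X=1, Y=2, Z=3) weight 1/189
  (W=0, X=2, Y=1, Z=1) weight 4/231
  (W=0, X=2, Y=1, Z=2) weight 4/231
  … 28 more
Group by X:
  weight(X=1) = 2/9
  weight(X=2) = 3/11
Total weight = 2/9 + 3/11 = 49/99
P(X=1 | obs) = 2/9 / 49/99 = 22/49
P(X=2 | obs) = 3/11 / 49/99 = 27/49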